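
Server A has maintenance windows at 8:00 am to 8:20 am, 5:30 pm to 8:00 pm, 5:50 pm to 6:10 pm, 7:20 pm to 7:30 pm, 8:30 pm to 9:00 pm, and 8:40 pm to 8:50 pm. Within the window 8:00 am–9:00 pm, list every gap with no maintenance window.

8:20 am–5:30 pm, 8:00 pm–8:30 pm

The merged coverage is 8:00 am–8:20 am, 5:30 pm–8:00 pm, 8:30 pm–9:00 pm.
Gaps within 8:00 am–9:00 pm: 8:20 am–5:30 pm, 8:00 pm–8:30 pm.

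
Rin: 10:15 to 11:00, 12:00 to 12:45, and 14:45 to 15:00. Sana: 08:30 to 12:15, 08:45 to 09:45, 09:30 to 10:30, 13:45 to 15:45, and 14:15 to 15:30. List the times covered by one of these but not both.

Second set merges to 08:30–12:15, 13:45–15:45.
Only in the first: 12:15–12:45.
Only in the second: 08:30–10:15, 11:00–12:00, 13:45–14:45, 15:00–15:45.
Together these are the periods covered by exactly one.

08:30–10:15, 11:00–12:00, 12:15–12:45, 13:45–14:45, 15:00–15:45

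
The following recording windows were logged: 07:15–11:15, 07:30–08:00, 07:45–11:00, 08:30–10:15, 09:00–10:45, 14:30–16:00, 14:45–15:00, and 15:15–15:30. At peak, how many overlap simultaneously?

4

Walk the sorted start/end points keeping a running depth.
The depth first hits 4 at 09:00.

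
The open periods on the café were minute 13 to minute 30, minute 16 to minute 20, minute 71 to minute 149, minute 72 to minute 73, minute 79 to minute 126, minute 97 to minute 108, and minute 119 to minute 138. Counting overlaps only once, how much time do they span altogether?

Merged: minute 13 to minute 30, minute 71 to minute 149.
Lengths: 17 minutes + 78 minutes = 95 minutes.

95 minutes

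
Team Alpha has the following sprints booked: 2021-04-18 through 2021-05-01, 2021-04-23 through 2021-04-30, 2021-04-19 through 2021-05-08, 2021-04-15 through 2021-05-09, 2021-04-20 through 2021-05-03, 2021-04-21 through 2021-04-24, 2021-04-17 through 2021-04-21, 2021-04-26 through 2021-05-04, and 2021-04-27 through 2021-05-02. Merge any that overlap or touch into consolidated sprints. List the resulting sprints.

2021-04-15 through 2021-05-09

Sort by start: 2021-04-15 through 2021-05-09, 2021-04-17 through 2021-04-21, 2021-04-18 through 2021-05-01, 2021-04-19 through 2021-05-08, 2021-04-20 through 2021-05-03, 2021-04-21 through 2021-04-24, 2021-04-23 through 2021-04-30, 2021-04-26 through 2021-05-04, 2021-04-27 through 2021-05-02.
2021-04-17 through 2021-04-21 overlaps/touches 2021-04-15 through 2021-05-09 → extend to 2021-04-15 through 2021-05-09.
2021-04-18 through 2021-05-01 overlaps/touches 2021-04-15 through 2021-05-09 → extend to 2021-04-15 through 2021-05-09.
2021-04-19 through 2021-05-08 overlaps/touches 2021-04-15 through 2021-05-09 → extend to 2021-04-15 through 2021-05-09.
2021-04-20 through 2021-05-03 overlaps/touches 2021-04-15 through 2021-05-09 → extend to 2021-04-15 through 2021-05-09.
2021-04-21 through 2021-04-24 overlaps/touches 2021-04-15 through 2021-05-09 → extend to 2021-04-15 through 2021-05-09.
2021-04-23 through 2021-04-30 overlaps/touches 2021-04-15 through 2021-05-09 → extend to 2021-04-15 through 2021-05-09.
2021-04-26 through 2021-05-04 overlaps/touches 2021-04-15 through 2021-05-09 → extend to 2021-04-15 through 2021-05-09.
2021-04-27 through 2021-05-02 overlaps/touches 2021-04-15 through 2021-05-09 → extend to 2021-04-15 through 2021-05-09.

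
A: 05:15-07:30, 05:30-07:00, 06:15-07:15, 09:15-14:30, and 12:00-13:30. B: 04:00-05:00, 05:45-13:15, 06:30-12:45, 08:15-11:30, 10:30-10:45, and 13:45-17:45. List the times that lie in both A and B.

A, merged: 05:15–07:30, 09:15–14:30.
B, merged: 04:00–05:00, 05:45–13:15, 13:45–17:45.
05:15–07:30 meets the second set on 05:45–07:30.
09:15–14:30 meets the second set on 09:15–13:15, 13:45–14:30.

05:45–07:30, 09:15–13:15, 13:45–14:30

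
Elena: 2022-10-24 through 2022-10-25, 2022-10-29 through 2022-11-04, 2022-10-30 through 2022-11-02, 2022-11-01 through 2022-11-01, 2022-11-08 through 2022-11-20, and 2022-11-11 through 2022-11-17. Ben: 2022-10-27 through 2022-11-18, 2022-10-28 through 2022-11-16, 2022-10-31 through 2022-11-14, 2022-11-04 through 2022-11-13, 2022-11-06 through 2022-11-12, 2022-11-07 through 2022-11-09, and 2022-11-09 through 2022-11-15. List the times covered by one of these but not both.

2022-10-24 through 2022-10-25, 2022-10-27 through 2022-10-28, 2022-11-05 through 2022-11-07, 2022-11-19 through 2022-11-20

First set merges to 2022-10-24 through 2022-10-25, 2022-10-29 through 2022-11-04, 2022-11-08 through 2022-11-20.
Second set merges to 2022-10-27 through 2022-11-18.
A but not B: 2022-10-24 through 2022-10-25, 2022-11-19 through 2022-11-20.
B but not A: 2022-10-27 through 2022-10-28, 2022-11-05 through 2022-11-07.
Combining gives A △ B.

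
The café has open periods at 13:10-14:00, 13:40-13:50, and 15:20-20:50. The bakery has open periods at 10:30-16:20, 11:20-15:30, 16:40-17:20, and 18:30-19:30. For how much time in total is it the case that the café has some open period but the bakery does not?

2 h 50 min

A, merged: 13:10–14:00, 15:20–20:50.
B, merged: 10:30–16:20, 16:40–17:20, 18:30–19:30.
A \ B = 16:20–16:40, 17:20–18:30, 19:30–20:50.
Total: 20 min + 1 h 10 min + 1 h 20 min = 2 h 50 min.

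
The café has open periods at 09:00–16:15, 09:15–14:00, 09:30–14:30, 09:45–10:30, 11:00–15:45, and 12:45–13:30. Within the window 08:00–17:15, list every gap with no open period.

08:00–09:00, 16:15–17:15

After merging, the occupied span is 09:00–16:15.
Uncovered inside 08:00–17:15: 08:00–09:00, 16:15–17:15.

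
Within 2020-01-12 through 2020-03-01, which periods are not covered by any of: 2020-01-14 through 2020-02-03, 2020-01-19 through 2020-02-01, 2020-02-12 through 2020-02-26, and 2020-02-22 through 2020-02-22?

2020-01-12 through 2020-01-13, 2020-02-04 through 2020-02-11, 2020-02-27 through 2020-03-01

After merging, the occupied span is 2020-01-14 through 2020-02-03, 2020-02-12 through 2020-02-26.
Gaps within 2020-01-12 through 2020-03-01: 2020-01-12 through 2020-01-13, 2020-02-04 through 2020-02-11, 2020-02-27 through 2020-03-01.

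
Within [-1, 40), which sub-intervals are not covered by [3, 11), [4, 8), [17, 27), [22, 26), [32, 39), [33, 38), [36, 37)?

[-1, 3) ∪ [11, 17) ∪ [27, 32) ∪ [39, 40)

After merging, the occupied span is [3, 11), [17, 27), [32, 39).
Gaps within [-1, 40): [-1, 3), [11, 17), [27, 32), [39, 40).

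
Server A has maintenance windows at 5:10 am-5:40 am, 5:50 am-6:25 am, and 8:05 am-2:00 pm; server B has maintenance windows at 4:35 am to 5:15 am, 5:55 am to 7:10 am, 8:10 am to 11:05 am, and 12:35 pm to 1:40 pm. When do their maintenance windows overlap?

5:10 am–5:40 am overlaps B on 5:10 am–5:15 am.
5:50 am–6:25 am overlaps B on 5:55 am–6:25 am.
8:05 am–2:00 pm overlaps B on 8:10 am–11:05 am, 12:35 pm–1:40 pm.

5:10 am–5:15 am, 5:55 am–6:25 am, 8:10 am–11:05 am, 12:35 pm–1:40 pm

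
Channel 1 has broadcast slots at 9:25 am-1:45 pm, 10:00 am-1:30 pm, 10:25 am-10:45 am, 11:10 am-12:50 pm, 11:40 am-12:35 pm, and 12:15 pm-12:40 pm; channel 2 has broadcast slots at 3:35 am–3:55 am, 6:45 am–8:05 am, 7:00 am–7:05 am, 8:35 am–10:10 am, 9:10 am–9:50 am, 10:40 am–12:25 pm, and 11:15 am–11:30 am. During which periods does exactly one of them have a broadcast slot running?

3:35 am–3:55 am, 6:45 am–8:05 am, 8:35 am–9:25 am, 10:10 am–10:40 am, 12:25 pm–1:45 pm

First set merges to 9:25 am–1:45 pm.
Second set merges to 3:35 am–3:55 am, 6:45 am–8:05 am, 8:35 am–10:10 am, 10:40 am–12:25 pm.
A but not B: 10:10 am–10:40 am, 12:25 pm–1:45 pm.
B but not A: 3:35 am–3:55 am, 6:45 am–8:05 am, 8:35 am–9:25 am.
Combining gives A △ B.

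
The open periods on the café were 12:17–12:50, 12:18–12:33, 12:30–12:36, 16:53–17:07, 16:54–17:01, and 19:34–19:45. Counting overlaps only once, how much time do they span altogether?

Merged: 12:17–12:50, 16:53–17:07, 19:34–19:45.
Lengths: 33 min + 14 min + 11 min = 58 min.

58 min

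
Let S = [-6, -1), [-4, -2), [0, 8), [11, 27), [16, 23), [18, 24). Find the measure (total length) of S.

29

Merged: [-6, -1), [0, 8), [11, 27).
Lengths: 5 + 8 + 16 = 29.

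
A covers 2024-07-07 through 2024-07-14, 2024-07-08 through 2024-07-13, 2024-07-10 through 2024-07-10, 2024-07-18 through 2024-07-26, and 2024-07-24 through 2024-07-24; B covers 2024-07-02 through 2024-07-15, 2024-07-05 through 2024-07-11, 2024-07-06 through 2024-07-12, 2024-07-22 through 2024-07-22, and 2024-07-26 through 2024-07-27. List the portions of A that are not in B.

A, merged: 2024-07-07 through 2024-07-14, 2024-07-18 through 2024-07-26.
B, merged: 2024-07-02 through 2024-07-15, 2024-07-22 through 2024-07-22, 2024-07-26 through 2024-07-27.
2024-07-07 through 2024-07-14: entirely removed.
2024-07-18 through 2024-07-26 \ B = 2024-07-18 through 2024-07-21, 2024-07-23 through 2024-07-25.

2024-07-18 through 2024-07-21, 2024-07-23 through 2024-07-25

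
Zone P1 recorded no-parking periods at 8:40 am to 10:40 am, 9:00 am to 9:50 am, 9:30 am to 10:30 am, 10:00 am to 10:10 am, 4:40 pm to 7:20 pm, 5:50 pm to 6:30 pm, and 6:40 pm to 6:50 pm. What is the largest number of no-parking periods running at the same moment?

3

Sweep endpoints in order; track running count of active intervals.
Peak of 3 reached at 9:30 am.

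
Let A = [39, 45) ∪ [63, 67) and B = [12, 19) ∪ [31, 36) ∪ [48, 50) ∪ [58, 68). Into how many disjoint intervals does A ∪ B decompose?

5

A ∪ B = [12, 19), [31, 36), [39, 45), [48, 50), [58, 68).
That is 5 disjoint pieces.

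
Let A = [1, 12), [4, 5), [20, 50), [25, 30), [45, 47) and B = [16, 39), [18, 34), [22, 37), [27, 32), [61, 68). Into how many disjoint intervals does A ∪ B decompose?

3

Merge the first list: [1, 12), [20, 50).
Merge the second list: [16, 39), [61, 68).
A ∪ B = [1, 12), [16, 50), [61, 68).
That is 3 disjoint pieces.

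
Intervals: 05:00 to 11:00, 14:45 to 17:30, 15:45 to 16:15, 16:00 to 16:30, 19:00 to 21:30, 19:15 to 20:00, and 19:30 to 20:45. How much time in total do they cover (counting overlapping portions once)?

11 h 15 min

Merged: 05:00-11:00, 14:45-17:30, 19:00-21:30.
Lengths: 6 h + 2 h 45 min + 2 h 30 min = 11 h 15 min.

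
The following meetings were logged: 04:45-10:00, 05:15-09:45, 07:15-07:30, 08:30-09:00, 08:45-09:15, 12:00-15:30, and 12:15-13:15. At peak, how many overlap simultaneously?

4

At 08:45, 4 of the intervals are simultaneously active.
No point has more.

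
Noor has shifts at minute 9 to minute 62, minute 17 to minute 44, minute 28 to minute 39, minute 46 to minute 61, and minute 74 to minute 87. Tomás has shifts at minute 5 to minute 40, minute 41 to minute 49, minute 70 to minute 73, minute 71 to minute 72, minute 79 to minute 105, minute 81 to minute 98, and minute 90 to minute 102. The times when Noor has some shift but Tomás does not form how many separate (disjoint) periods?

Merge the first list: minute 9 to minute 62, minute 74 to minute 87.
Merge the second list: minute 5 to minute 40, minute 41 to minute 49, minute 70 to minute 73, minute 79 to minute 105.
A \ B = minute 40 to minute 41, minute 49 to minute 62, minute 74 to minute 79.
That is 3 disjoint pieces.

3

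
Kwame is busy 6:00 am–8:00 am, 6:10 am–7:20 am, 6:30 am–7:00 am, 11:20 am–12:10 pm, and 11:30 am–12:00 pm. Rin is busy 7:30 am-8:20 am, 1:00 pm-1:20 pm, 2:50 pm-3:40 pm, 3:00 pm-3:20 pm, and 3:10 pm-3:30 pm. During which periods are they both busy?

A, merged: 6:00 am-8:00 am, 11:20 am-12:10 pm.
B, merged: 7:30 am-8:20 am, 1:00 pm-1:20 pm, 2:50 pm-3:40 pm.
6:00 am-8:00 am ∩ B → 7:30 am-8:00 am.
11:20 am-12:10 pm meets no B interval.

7:30 am-8:00 am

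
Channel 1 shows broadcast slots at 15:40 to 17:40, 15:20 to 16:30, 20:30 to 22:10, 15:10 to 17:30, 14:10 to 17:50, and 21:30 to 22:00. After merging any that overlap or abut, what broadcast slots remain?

14:10–17:50, 20:30–22:10

Sort by start: 14:10–17:50, 15:10–17:30, 15:20–16:30, 15:40–17:40, 20:30–22:10, 21:30–22:00.
15:10–17:30 overlaps/touches 14:10–17:50 → extend to 14:10–17:50.
15:20–16:30 overlaps/touches 14:10–17:50 → extend to 14:10–17:50.
15:40–17:40 overlaps/touches 14:10–17:50 → extend to 14:10–17:50.
20:30–22:10 is disjoint → start new block.
21:30–22:00 overlaps/touches 20:30–22:10 → extend to 20:30–22:10.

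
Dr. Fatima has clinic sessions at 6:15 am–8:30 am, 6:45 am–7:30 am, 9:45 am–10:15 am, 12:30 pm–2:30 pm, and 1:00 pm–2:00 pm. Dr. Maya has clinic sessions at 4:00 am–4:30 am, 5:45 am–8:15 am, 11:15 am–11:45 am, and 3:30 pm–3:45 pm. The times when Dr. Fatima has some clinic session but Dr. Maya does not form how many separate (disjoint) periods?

First set merges to 6:15 am–8:30 am, 9:45 am–10:15 am, 12:30 pm–2:30 pm.
A \ B = 8:15 am–8:30 am, 9:45 am–10:15 am, 12:30 pm–2:30 pm.
That is 3 disjoint pieces.

3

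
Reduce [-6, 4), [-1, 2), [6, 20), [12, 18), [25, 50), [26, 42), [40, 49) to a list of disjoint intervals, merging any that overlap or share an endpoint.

[-6, 4) ∪ [6, 20) ∪ [25, 50)

[-1, 2) overlaps/touches [-6, 4) → extend to [-6, 4).
[6, 20) is disjoint → start new block.
[12, 18) overlaps/touches [6, 20) → extend to [6, 20).
[25, 50) is disjoint → start new block.
[26, 42) overlaps/touches [25, 50) → extend to [25, 50).
[40, 49) overlaps/touches [25, 50) → extend to [25, 50).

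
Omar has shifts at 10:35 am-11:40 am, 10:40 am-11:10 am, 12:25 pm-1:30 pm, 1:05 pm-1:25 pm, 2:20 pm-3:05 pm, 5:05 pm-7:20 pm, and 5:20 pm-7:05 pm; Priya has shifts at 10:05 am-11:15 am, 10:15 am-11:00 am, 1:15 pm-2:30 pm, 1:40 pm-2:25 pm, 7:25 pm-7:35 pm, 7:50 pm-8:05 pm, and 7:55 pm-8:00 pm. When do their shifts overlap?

Merge the first list: 10:35 am–11:40 am, 12:25 pm–1:30 pm, 2:20 pm–3:05 pm, 5:05 pm–7:20 pm.
Merge the second list: 10:05 am–11:15 am, 1:15 pm–2:30 pm, 7:25 pm–7:35 pm, 7:50 pm–8:05 pm.
10:35 am–11:40 am ∩ B → 10:35 am–11:15 am.
12:25 pm–1:30 pm ∩ B → 1:15 pm–1:30 pm.
2:20 pm–3:05 pm ∩ B → 2:20 pm–2:30 pm.
5:05 pm–7:20 pm meets no B interval.

10:35 am–11:15 am, 1:15 pm–1:30 pm, 2:20 pm–2:30 pm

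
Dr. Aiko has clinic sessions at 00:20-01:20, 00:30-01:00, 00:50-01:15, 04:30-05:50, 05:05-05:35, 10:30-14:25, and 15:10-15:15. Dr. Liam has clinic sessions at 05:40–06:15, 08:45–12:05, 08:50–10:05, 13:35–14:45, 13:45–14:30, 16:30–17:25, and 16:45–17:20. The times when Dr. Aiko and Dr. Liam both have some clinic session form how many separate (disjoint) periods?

A, merged: 00:20–01:20, 04:30–05:50, 10:30–14:25, 15:10–15:15.
B, merged: 05:40–06:15, 08:45–12:05, 13:35–14:45, 16:30–17:25.
A ∩ B = 05:40–05:50, 10:30–12:05, 13:35–14:25.
That is 3 disjoint pieces.

3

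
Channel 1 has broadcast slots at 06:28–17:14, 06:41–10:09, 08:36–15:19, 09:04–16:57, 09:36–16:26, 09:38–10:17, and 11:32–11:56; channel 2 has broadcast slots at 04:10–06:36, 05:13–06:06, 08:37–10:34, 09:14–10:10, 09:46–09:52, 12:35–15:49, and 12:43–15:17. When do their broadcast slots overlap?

06:28–06:36, 08:37–10:34, 12:35–15:49

A, merged: 06:28–17:14.
B, merged: 04:10–06:36, 08:37–10:34, 12:35–15:49.
06:28–17:14 ∩ B → 06:28–06:36, 08:37–10:34, 12:35–15:49.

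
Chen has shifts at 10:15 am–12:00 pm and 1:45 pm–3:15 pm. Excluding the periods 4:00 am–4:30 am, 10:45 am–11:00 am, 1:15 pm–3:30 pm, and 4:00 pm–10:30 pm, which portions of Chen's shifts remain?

10:15 am-10:45 am, 11:00 am-12:00 pm

10:15 am-12:00 pm minus B → 10:15 am-10:45 am, 11:00 am-12:00 pm.
1:45 pm-3:15 pm: fully covered by B → removed.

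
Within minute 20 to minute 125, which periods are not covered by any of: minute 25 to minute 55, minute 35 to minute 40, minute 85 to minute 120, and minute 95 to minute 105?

minute 20 to minute 25, minute 55 to minute 85, minute 120 to minute 125

Covered (merged): minute 25 to minute 55, minute 85 to minute 120.
Uncovered inside minute 20 to minute 125: minute 20 to minute 25, minute 55 to minute 85, minute 120 to minute 125.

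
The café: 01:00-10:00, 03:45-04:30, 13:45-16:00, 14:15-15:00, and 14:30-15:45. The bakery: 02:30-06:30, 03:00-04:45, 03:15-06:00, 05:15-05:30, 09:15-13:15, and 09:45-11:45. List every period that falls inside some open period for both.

02:30-06:30, 09:15-10:00

First set merges to 01:00-10:00, 13:45-16:00.
Second set merges to 02:30-06:30, 09:15-13:15.
01:00-10:00 meets the second set on 02:30-06:30, 09:15-10:00.
13:45-16:00: no overlap with the second set.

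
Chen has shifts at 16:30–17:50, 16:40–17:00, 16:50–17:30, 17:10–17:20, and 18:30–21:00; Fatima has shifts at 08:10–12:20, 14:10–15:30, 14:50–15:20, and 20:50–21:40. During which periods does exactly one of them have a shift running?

A, merged: 16:30–17:50, 18:30–21:00.
B, merged: 08:10–12:20, 14:10–15:30, 20:50–21:40.
Only in the first: 16:30–17:50, 18:30–20:50.
Only in the second: 08:10–12:20, 14:10–15:30, 21:00–21:40.
Together these are the periods covered by exactly one.

08:10–12:20, 14:10–15:30, 16:30–17:50, 18:30–20:50, 21:00–21:40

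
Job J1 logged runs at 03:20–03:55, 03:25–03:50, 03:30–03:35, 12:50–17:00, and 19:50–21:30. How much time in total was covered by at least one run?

6 h 25 min

Merged: 03:20–03:55, 12:50–17:00, 19:50–21:30.
Lengths: 35 min + 4 h 10 min + 1 h 40 min = 6 h 25 min.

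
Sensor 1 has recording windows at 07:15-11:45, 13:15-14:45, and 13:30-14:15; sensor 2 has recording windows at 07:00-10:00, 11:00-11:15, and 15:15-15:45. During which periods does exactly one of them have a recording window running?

A, merged: 07:15-11:45, 13:15-14:45.
A \ B = 10:00-11:00, 11:15-11:45, 13:15-14:45.
B \ A = 07:00-07:15, 15:15-15:45.
Union of the two gives the symmetric difference.

07:00-07:15, 10:00-11:00, 11:15-11:45, 13:15-14:45, 15:15-15:45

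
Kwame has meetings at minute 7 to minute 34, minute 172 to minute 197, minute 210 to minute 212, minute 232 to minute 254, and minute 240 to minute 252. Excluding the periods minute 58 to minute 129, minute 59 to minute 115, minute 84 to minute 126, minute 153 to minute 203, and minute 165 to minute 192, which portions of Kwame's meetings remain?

A, merged: minute 7 to minute 34, minute 172 to minute 197, minute 210 to minute 212, minute 232 to minute 254.
B, merged: minute 58 to minute 129, minute 153 to minute 203.
minute 7 to minute 34: no B overlap → unchanged.
minute 172 to minute 197: fully covered by B → removed.
minute 210 to minute 212: no B overlap → unchanged.
minute 232 to minute 254: no B overlap → unchanged.

minute 7 to minute 34, minute 210 to minute 212, minute 232 to minute 254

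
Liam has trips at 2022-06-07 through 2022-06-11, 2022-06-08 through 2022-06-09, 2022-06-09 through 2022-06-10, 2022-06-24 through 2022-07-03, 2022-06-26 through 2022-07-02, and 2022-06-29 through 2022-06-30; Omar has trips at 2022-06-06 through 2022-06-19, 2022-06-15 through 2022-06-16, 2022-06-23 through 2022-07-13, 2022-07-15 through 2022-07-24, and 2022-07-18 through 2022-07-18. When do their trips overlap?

2022-06-07 through 2022-06-11, 2022-06-24 through 2022-07-03

First set merges to 2022-06-07 through 2022-06-11, 2022-06-24 through 2022-07-03.
Second set merges to 2022-06-06 through 2022-06-19, 2022-06-23 through 2022-07-13, 2022-07-15 through 2022-07-24.
2022-06-07 through 2022-06-11 meets the second set on 2022-06-07 through 2022-06-11.
2022-06-24 through 2022-07-03 meets the second set on 2022-06-24 through 2022-07-03.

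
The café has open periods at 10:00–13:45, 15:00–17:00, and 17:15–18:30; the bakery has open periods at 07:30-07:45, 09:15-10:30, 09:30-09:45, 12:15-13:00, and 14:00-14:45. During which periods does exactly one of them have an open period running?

07:30-07:45, 09:15-10:00, 10:30-12:15, 13:00-13:45, 14:00-14:45, 15:00-17:00, 17:15-18:30

Second set merges to 07:30-07:45, 09:15-10:30, 12:15-13:00, 14:00-14:45.
A but not B: 10:30-12:15, 13:00-13:45, 15:00-17:00, 17:15-18:30.
B but not A: 07:30-07:45, 09:15-10:00, 14:00-14:45.
Combining gives A △ B.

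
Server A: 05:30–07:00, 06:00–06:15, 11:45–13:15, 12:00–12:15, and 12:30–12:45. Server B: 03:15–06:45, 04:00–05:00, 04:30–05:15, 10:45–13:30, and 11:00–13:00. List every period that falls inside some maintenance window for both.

First set merges to 05:30-07:00, 11:45-13:15.
Second set merges to 03:15-06:45, 10:45-13:30.
05:30-07:00 overlaps B on 05:30-06:45.
11:45-13:15 overlaps B on 11:45-13:15.

05:30-06:45, 11:45-13:15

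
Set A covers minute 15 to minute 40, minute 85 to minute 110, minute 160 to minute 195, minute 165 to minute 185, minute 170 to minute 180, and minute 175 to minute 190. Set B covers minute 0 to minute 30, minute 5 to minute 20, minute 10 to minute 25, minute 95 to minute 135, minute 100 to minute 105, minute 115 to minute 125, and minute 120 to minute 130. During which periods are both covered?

A, merged: minute 15 to minute 40, minute 85 to minute 110, minute 160 to minute 195.
B, merged: minute 0 to minute 30, minute 95 to minute 135.
minute 15 to minute 40 overlaps B on minute 15 to minute 30.
minute 85 to minute 110 overlaps B on minute 95 to minute 110.
minute 160 to minute 195 falls entirely outside B.

minute 15 to minute 30, minute 95 to minute 110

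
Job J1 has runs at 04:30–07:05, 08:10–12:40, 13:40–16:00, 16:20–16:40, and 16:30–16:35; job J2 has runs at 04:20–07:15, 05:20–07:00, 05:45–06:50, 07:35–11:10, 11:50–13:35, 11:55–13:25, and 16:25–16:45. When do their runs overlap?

A, merged: 04:30–07:05, 08:10–12:40, 13:40–16:00, 16:20–16:40.
B, merged: 04:20–07:15, 07:35–11:10, 11:50–13:35, 16:25–16:45.
04:30–07:05 ∩ B → 04:30–07:05.
08:10–12:40 ∩ B → 08:10–11:10, 11:50–12:40.
13:40–16:00 meets no B interval.
16:20–16:40 ∩ B → 16:25–16:40.

04:30–07:05, 08:10–11:10, 11:50–12:40, 16:25–16:40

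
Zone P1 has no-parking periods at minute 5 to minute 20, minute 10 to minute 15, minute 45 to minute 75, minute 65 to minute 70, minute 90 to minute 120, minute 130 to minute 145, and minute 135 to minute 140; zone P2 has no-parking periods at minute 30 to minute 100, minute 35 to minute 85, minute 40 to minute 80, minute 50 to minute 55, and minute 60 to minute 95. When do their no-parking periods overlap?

A, merged: minute 5 to minute 20, minute 45 to minute 75, minute 90 to minute 120, minute 130 to minute 145.
B, merged: minute 30 to minute 100.
minute 5 to minute 20 meets no B interval.
minute 45 to minute 75 ∩ B → minute 45 to minute 75.
minute 90 to minute 120 ∩ B → minute 90 to minute 100.
minute 130 to minute 145 meets no B interval.

minute 45 to minute 75, minute 90 to minute 100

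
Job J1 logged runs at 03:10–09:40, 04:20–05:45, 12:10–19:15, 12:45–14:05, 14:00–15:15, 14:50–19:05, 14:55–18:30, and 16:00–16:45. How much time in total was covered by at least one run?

Merged: 03:10–09:40, 12:10–19:15.
Lengths: 6 h 30 min + 7 h 5 min = 13 h 35 min.

13 h 35 min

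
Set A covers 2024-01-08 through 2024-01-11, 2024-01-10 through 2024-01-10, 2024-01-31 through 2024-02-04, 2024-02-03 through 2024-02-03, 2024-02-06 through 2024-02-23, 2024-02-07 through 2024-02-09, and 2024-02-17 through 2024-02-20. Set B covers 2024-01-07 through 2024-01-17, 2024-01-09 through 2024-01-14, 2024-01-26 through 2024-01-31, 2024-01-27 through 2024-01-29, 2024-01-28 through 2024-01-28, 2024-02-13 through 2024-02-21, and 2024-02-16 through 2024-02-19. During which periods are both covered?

A, merged: 2024-01-08 through 2024-01-11, 2024-01-31 through 2024-02-04, 2024-02-06 through 2024-02-23.
B, merged: 2024-01-07 through 2024-01-17, 2024-01-26 through 2024-01-31, 2024-02-13 through 2024-02-21.
2024-01-08 through 2024-01-11 overlaps B on 2024-01-08 through 2024-01-11.
2024-01-31 through 2024-02-04 overlaps B on 2024-01-31 through 2024-01-31.
2024-02-06 through 2024-02-23 overlaps B on 2024-02-13 through 2024-02-21.

2024-01-08 through 2024-01-11, 2024-01-31 through 2024-01-31, 2024-02-13 through 2024-02-21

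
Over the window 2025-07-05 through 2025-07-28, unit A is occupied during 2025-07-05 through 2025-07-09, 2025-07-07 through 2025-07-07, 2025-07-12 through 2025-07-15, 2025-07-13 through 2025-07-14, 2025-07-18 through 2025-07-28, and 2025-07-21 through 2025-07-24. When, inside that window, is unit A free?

2025-07-10 through 2025-07-11, 2025-07-16 through 2025-07-17

Covered (merged): 2025-07-05 through 2025-07-09, 2025-07-12 through 2025-07-15, 2025-07-18 through 2025-07-28.
Gaps within 2025-07-05 through 2025-07-28: 2025-07-10 through 2025-07-11, 2025-07-16 through 2025-07-17.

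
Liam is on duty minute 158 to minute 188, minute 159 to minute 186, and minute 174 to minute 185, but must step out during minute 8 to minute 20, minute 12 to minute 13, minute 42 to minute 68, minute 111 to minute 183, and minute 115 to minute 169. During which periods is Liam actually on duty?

minute 183 to minute 188

First set merges to minute 158 to minute 188.
Second set merges to minute 8 to minute 20, minute 42 to minute 68, minute 111 to minute 183.
minute 158 to minute 188 \ B = minute 183 to minute 188.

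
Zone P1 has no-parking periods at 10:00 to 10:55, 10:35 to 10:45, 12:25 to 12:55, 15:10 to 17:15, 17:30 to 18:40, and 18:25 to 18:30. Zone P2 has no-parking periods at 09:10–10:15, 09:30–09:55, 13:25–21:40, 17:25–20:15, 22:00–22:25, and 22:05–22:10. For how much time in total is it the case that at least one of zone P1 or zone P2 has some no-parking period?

Merge the first list: 10:00–10:55, 12:25–12:55, 15:10–17:15, 17:30–18:40.
Merge the second list: 09:10–10:15, 13:25–21:40, 22:00–22:25.
A ∪ B = 09:10–10:55, 12:25–12:55, 13:25–21:40, 22:00–22:25.
Total: 1 h 45 min + 30 min + 8 h 15 min + 25 min = 10 h 55 min.

10 h 55 min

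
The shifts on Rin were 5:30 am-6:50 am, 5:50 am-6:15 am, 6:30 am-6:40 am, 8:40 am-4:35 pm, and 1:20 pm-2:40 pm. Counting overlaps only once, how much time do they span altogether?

9 h 15 min

Merged: 5:30 am-6:50 am, 8:40 am-4:35 pm.
Lengths: 1 h 20 min + 7 h 55 min = 9 h 15 min.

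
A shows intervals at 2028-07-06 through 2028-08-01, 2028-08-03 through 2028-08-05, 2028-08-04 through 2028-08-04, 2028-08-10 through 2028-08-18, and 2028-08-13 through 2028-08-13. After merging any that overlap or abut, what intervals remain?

2028-07-06 through 2028-08-01, 2028-08-03 through 2028-08-05, 2028-08-10 through 2028-08-18

2028-08-03 through 2028-08-05 is disjoint → start new block.
2028-08-04 through 2028-08-04 overlaps/touches 2028-08-03 through 2028-08-05 → extend to 2028-08-03 through 2028-08-05.
2028-08-10 through 2028-08-18 is disjoint → start new block.
2028-08-13 through 2028-08-13 overlaps/touches 2028-08-10 through 2028-08-18 → extend to 2028-08-10 through 2028-08-18.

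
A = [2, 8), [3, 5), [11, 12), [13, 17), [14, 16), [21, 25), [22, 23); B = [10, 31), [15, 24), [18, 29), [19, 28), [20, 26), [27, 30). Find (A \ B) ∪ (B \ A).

[2, 8) ∪ [10, 11) ∪ [12, 13) ∪ [17, 21) ∪ [25, 31)

A, merged: [2, 8), [11, 12), [13, 17), [21, 25).
B, merged: [10, 31).
A \ B = [2, 8).
B \ A = [10, 11), [12, 13), [17, 21), [25, 31).
Union of the two gives the symmetric difference.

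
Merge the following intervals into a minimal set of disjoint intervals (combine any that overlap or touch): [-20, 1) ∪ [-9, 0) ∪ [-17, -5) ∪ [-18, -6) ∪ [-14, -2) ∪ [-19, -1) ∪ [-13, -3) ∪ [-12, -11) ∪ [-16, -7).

Sort by start: [-20, 1), [-19, -1), [-18, -6), [-17, -5), [-16, -7), [-14, -2), [-13, -3), [-12, -11), [-9, 0).
[-19, -1) overlaps/touches [-20, 1) → extend to [-20, 1).
[-18, -6) overlaps/touches [-20, 1) → extend to [-20, 1).
[-17, -5) overlaps/touches [-20, 1) → extend to [-20, 1).
[-16, -7) overlaps/touches [-20, 1) → extend to [-20, 1).
[-14, -2) overlaps/touches [-20, 1) → extend to [-20, 1).
[-13, -3) overlaps/touches [-20, 1) → extend to [-20, 1).
[-12, -11) overlaps/touches [-20, 1) → extend to [-20, 1).
[-9, 0) overlaps/touches [-20, 1) → extend to [-20, 1).

[-20, 1)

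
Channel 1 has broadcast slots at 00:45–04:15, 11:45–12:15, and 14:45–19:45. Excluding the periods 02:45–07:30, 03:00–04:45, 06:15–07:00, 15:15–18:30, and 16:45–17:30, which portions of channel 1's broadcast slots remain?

00:45–02:45, 11:45–12:15, 14:45–15:15, 18:30–19:45

Second set merges to 02:45–07:30, 15:15–18:30.
00:45–04:15 \ B = 00:45–02:45.
11:45–12:15: nothing removed.
14:45–19:45 \ B = 14:45–15:15, 18:30–19:45.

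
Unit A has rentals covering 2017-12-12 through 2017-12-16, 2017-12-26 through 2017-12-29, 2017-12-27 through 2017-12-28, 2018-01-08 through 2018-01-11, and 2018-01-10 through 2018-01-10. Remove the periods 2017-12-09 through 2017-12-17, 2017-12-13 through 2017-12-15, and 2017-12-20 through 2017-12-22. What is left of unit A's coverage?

2017-12-26 through 2017-12-29, 2018-01-08 through 2018-01-11

First set merges to 2017-12-12 through 2017-12-16, 2017-12-26 through 2017-12-29, 2018-01-08 through 2018-01-11.
Second set merges to 2017-12-09 through 2017-12-17, 2017-12-20 through 2017-12-22.
2017-12-12 through 2017-12-16: entirely removed.
2017-12-26 through 2017-12-29: nothing removed.
2018-01-08 through 2018-01-11: nothing removed.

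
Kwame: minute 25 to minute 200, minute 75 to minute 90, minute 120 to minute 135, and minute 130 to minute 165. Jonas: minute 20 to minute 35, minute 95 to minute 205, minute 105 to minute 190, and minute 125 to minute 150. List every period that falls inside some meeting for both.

minute 25 to minute 35, minute 95 to minute 200

A, merged: minute 25 to minute 200.
B, merged: minute 20 to minute 35, minute 95 to minute 205.
minute 25 to minute 200 meets the second set on minute 25 to minute 35, minute 95 to minute 200.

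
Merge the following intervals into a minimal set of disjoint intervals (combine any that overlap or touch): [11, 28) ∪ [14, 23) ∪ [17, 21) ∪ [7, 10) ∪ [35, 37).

[7, 10) ∪ [11, 28) ∪ [35, 37)

Sort by start: [7, 10), [11, 28), [14, 23), [17, 21), [35, 37).
[11, 28) is disjoint → start new block.
[14, 23) overlaps/touches [11, 28) → extend to [11, 28).
[17, 21) overlaps/touches [11, 28) → extend to [11, 28).
[35, 37) is disjoint → start new block.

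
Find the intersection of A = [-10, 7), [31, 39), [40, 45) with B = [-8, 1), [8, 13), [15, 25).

[-10, 7) ∩ B → [-8, 1).
[31, 39) meets no B interval.
[40, 45) meets no B interval.

[-8, 1)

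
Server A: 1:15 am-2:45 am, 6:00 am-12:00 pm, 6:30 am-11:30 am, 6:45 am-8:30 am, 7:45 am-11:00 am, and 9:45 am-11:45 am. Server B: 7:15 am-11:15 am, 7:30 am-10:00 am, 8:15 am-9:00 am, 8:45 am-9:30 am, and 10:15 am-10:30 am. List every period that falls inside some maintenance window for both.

A, merged: 1:15 am-2:45 am, 6:00 am-12:00 pm.
B, merged: 7:15 am-11:15 am.
1:15 am-2:45 am falls entirely outside B.
6:00 am-12:00 pm overlaps B on 7:15 am-11:15 am.

7:15 am-11:15 am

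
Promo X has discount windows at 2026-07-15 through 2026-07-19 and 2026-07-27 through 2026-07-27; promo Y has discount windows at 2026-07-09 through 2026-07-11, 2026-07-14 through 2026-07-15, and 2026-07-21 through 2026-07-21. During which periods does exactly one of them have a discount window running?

A but not B: 2026-07-16 through 2026-07-19, 2026-07-27 through 2026-07-27.
B but not A: 2026-07-09 through 2026-07-11, 2026-07-14 through 2026-07-14, 2026-07-21 through 2026-07-21.
Combining gives A △ B.

2026-07-09 through 2026-07-11, 2026-07-14 through 2026-07-14, 2026-07-16 through 2026-07-19, 2026-07-21 through 2026-07-21, 2026-07-27 through 2026-07-27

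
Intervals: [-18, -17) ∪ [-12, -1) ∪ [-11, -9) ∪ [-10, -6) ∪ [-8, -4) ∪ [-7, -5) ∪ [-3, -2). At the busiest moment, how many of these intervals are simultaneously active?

4

Sweep endpoints in order; track running count of active intervals.
Peak of 4 reached at -7.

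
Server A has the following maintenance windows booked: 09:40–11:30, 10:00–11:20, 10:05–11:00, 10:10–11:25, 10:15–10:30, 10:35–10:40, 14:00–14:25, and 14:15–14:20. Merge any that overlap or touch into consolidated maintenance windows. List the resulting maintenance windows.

10:00-11:20 overlaps/touches 09:40-11:30 → extend to 09:40-11:30.
10:05-11:00 overlaps/touches 09:40-11:30 → extend to 09:40-11:30.
10:10-11:25 overlaps/touches 09:40-11:30 → extend to 09:40-11:30.
10:15-10:30 overlaps/touches 09:40-11:30 → extend to 09:40-11:30.
10:35-10:40 overlaps/touches 09:40-11:30 → extend to 09:40-11:30.
14:00-14:25 is disjoint → start new block.
14:15-14:20 overlaps/touches 14:00-14:25 → extend to 14:00-14:25.

09:40-11:30, 14:00-14:25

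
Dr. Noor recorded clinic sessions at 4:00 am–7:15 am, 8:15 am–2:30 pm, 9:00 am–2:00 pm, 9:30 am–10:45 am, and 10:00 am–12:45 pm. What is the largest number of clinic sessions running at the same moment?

Sweep endpoints in order; track running count of active intervals.
Peak of 4 reached at 10:00 am.

4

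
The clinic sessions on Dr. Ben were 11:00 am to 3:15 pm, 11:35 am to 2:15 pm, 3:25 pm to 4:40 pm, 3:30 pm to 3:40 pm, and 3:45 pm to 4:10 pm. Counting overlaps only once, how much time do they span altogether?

Merged: 11:00 am-3:15 pm, 3:25 pm-4:40 pm.
Lengths: 4 h 15 min + 1 h 15 min = 5 h 30 min.

5 h 30 min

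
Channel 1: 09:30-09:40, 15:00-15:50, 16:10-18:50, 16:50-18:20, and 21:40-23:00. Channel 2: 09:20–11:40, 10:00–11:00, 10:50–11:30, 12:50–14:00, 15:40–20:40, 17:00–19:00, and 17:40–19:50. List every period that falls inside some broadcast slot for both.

09:30-09:40, 15:40-15:50, 16:10-18:50

First set merges to 09:30-09:40, 15:00-15:50, 16:10-18:50, 21:40-23:00.
Second set merges to 09:20-11:40, 12:50-14:00, 15:40-20:40.
09:30-09:40 overlaps B on 09:30-09:40.
15:00-15:50 overlaps B on 15:40-15:50.
16:10-18:50 overlaps B on 16:10-18:50.
21:40-23:00 falls entirely outside B.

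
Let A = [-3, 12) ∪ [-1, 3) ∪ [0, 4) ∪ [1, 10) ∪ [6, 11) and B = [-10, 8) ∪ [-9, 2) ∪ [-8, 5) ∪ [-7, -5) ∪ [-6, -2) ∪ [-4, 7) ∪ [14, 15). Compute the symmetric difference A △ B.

[-10, -3) ∪ [8, 12) ∪ [14, 15)

First set merges to [-3, 12).
Second set merges to [-10, 8), [14, 15).
A \ B = [8, 12).
B \ A = [-10, -3), [14, 15).
Union of the two gives the symmetric difference.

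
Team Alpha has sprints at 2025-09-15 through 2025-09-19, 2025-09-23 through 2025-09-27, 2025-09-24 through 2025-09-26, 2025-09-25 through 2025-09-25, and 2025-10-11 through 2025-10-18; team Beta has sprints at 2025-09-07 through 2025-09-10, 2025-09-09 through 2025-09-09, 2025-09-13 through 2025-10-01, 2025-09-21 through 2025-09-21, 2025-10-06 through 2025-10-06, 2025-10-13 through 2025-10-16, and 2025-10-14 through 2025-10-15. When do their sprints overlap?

A, merged: 2025-09-15 through 2025-09-19, 2025-09-23 through 2025-09-27, 2025-10-11 through 2025-10-18.
B, merged: 2025-09-07 through 2025-09-10, 2025-09-13 through 2025-10-01, 2025-10-06 through 2025-10-06, 2025-10-13 through 2025-10-16.
2025-09-15 through 2025-09-19 ∩ B → 2025-09-15 through 2025-09-19.
2025-09-23 through 2025-09-27 ∩ B → 2025-09-23 through 2025-09-27.
2025-10-11 through 2025-10-18 ∩ B → 2025-10-13 through 2025-10-16.

2025-09-15 through 2025-09-19, 2025-09-23 through 2025-09-27, 2025-10-13 through 2025-10-16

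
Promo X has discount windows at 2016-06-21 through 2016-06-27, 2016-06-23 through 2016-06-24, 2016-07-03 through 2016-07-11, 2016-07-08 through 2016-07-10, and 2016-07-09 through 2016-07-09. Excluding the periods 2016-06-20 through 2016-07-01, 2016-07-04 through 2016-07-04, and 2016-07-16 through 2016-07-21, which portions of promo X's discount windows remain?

A, merged: 2016-06-21 through 2016-06-27, 2016-07-03 through 2016-07-11.
2016-06-21 through 2016-06-27 lies entirely inside B → drops out.
2016-07-03 through 2016-07-11 with B removed leaves 2016-07-03 through 2016-07-03, 2016-07-05 through 2016-07-11.

2016-07-03 through 2016-07-03, 2016-07-05 through 2016-07-11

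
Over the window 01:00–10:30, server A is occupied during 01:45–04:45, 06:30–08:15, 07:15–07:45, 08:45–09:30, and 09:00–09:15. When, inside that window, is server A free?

01:00–01:45, 04:45–06:30, 08:15–08:45, 09:30–10:30

Covered (merged): 01:45–04:45, 06:30–08:15, 08:45–09:30.
Gaps within 01:00–10:30: 01:00–01:45, 04:45–06:30, 08:15–08:45, 09:30–10:30.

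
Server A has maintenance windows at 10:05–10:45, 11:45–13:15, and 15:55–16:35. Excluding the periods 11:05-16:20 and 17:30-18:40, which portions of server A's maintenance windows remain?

10:05–10:45 is untouched.
11:45–13:15 lies entirely inside B → drops out.
15:55–16:35 with B removed leaves 16:20–16:35.

10:05–10:45, 16:20–16:35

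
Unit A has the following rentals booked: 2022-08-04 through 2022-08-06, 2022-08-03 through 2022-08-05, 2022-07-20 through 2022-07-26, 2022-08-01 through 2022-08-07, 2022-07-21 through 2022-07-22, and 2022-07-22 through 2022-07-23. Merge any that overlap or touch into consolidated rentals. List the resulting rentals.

2022-07-20 through 2022-07-26, 2022-08-01 through 2022-08-07

Sort by start: 2022-07-20 through 2022-07-26, 2022-07-21 through 2022-07-22, 2022-07-22 through 2022-07-23, 2022-08-01 through 2022-08-07, 2022-08-03 through 2022-08-05, 2022-08-04 through 2022-08-06.
2022-07-21 through 2022-07-22 overlaps/touches 2022-07-20 through 2022-07-26 → extend to 2022-07-20 through 2022-07-26.
2022-07-22 through 2022-07-23 overlaps/touches 2022-07-20 through 2022-07-26 → extend to 2022-07-20 through 2022-07-26.
2022-08-01 through 2022-08-07 is disjoint → start new block.
2022-08-03 through 2022-08-05 overlaps/touches 2022-08-01 through 2022-08-07 → extend to 2022-08-01 through 2022-08-07.
2022-08-04 through 2022-08-06 overlaps/touches 2022-08-01 through 2022-08-07 → extend to 2022-08-01 through 2022-08-07.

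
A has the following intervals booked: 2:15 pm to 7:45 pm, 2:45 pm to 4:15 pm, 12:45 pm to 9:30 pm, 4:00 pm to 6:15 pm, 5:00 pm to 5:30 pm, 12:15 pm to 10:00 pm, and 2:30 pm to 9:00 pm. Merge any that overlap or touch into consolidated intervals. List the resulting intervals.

12:15 pm–10:00 pm

Sort by start: 12:15 pm–10:00 pm, 12:45 pm–9:30 pm, 2:15 pm–7:45 pm, 2:30 pm–9:00 pm, 2:45 pm–4:15 pm, 4:00 pm–6:15 pm, 5:00 pm–5:30 pm.
12:45 pm–9:30 pm overlaps/touches 12:15 pm–10:00 pm → extend to 12:15 pm–10:00 pm.
2:15 pm–7:45 pm overlaps/touches 12:15 pm–10:00 pm → extend to 12:15 pm–10:00 pm.
2:30 pm–9:00 pm overlaps/touches 12:15 pm–10:00 pm → extend to 12:15 pm–10:00 pm.
2:45 pm–4:15 pm overlaps/touches 12:15 pm–10:00 pm → extend to 12:15 pm–10:00 pm.
4:00 pm–6:15 pm overlaps/touches 12:15 pm–10:00 pm → extend to 12:15 pm–10:00 pm.
5:00 pm–5:30 pm overlaps/touches 12:15 pm–10:00 pm → extend to 12:15 pm–10:00 pm.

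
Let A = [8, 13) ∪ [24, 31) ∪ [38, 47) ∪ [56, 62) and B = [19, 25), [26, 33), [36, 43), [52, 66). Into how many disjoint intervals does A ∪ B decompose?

4

A ∪ B = [8, 13), [19, 33), [36, 47), [52, 66).
That is 4 disjoint pieces.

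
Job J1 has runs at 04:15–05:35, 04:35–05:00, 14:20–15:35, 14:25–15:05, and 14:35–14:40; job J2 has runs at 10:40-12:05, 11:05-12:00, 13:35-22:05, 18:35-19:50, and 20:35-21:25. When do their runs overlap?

14:20–15:35

First set merges to 04:15–05:35, 14:20–15:35.
Second set merges to 10:40–12:05, 13:35–22:05.
04:15–05:35: no overlap with the second set.
14:20–15:35 meets the second set on 14:20–15:35.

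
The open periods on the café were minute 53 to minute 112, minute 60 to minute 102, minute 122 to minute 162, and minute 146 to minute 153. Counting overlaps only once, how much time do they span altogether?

Merged: minute 53 to minute 112, minute 122 to minute 162.
Lengths: 59 minutes + 40 minutes = 99 minutes.

99 minutes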